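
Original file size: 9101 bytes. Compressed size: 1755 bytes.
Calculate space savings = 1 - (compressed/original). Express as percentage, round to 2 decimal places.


ratio = compressed/original = 1755/9101 = 0.192836
savings = 1 - ratio = 1 - 0.192836 = 0.807164
as a percentage: 0.807164 * 100 = 80.72%

Space savings = 1 - 1755/9101 = 80.72%


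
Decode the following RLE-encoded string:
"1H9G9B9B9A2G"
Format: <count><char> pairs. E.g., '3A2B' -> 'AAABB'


Expanding each <count><char> pair:
  1H -> 'H'
  9G -> 'GGGGGGGGG'
  9B -> 'BBBBBBBBB'
  9B -> 'BBBBBBBBB'
  9A -> 'AAAAAAAAA'
  2G -> 'GG'

Decoded = HGGGGGGGGGBBBBBBBBBBBBBBBBBBAAAAAAAAAGG


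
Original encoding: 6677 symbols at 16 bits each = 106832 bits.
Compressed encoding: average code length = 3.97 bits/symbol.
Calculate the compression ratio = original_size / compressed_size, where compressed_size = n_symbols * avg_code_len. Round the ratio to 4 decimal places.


original_size = n_symbols * orig_bits = 6677 * 16 = 106832 bits
compressed_size = n_symbols * avg_code_len = 6677 * 3.97 = 26507.69 bits
ratio = original_size / compressed_size = 106832 / 26507.69 = 4.0302

Compression ratio = 4.0302


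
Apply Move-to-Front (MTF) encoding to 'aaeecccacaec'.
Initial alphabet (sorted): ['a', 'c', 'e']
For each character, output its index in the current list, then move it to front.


MTF encoding:
'a': index 0 in ['a', 'c', 'e'] -> ['a', 'c', 'e']
'a': index 0 in ['a', 'c', 'e'] -> ['a', 'c', 'e']
'e': index 2 in ['a', 'c', 'e'] -> ['e', 'a', 'c']
'e': index 0 in ['e', 'a', 'c'] -> ['e', 'a', 'c']
'c': index 2 in ['e', 'a', 'c'] -> ['c', 'e', 'a']
'c': index 0 in ['c', 'e', 'a'] -> ['c', 'e', 'a']
'c': index 0 in ['c', 'e', 'a'] -> ['c', 'e', 'a']
'a': index 2 in ['c', 'e', 'a'] -> ['a', 'c', 'e']
'c': index 1 in ['a', 'c', 'e'] -> ['c', 'a', 'e']
'a': index 1 in ['c', 'a', 'e'] -> ['a', 'c', 'e']
'e': index 2 in ['a', 'c', 'e'] -> ['e', 'a', 'c']
'c': index 2 in ['e', 'a', 'c'] -> ['c', 'e', 'a']


Output: [0, 0, 2, 0, 2, 0, 0, 2, 1, 1, 2, 2]


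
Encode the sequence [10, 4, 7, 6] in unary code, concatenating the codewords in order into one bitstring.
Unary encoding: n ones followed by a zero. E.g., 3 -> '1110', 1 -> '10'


Encode each number as n ones followed by a terminating 0:
  10 -> 11111111110 (11 bits)
  4 -> 11110 (5 bits)
  7 -> 11111110 (8 bits)
  6 -> 1111110 (7 bits)
Total length = 11 + 5 + 8 + 7 = 31 bits.

Unary([10, 4, 7, 6]) = 1111111111011110111111101111110 (31 bits)


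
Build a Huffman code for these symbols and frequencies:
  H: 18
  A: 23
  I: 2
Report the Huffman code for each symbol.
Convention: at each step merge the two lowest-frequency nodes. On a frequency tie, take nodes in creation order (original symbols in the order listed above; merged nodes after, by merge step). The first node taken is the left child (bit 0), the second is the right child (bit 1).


Huffman tree construction:
Step 1: Merge I(2) + H(18) = 20
Step 2: Merge (I+H)(20) + A(23) = 43
Read each symbol's code off the tree from the root (left child = 0, right child = 1).

Codes:
  H: 01 (length 2)
  A: 1 (length 1)
  I: 00 (length 2)
Average code length: 63/43 = 1.4651 bits/symbol


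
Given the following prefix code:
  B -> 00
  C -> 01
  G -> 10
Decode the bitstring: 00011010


Decoding step by step:
Bits 00 -> B
Bits 01 -> C
Bits 10 -> G
Bits 10 -> G


Decoded message: BCGG


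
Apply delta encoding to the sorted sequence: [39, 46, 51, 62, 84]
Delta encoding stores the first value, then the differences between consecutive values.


First value: 39
Deltas:
  46 - 39 = 7
  51 - 46 = 5
  62 - 51 = 11
  84 - 62 = 22


Delta encoded: [39, 7, 5, 11, 22]


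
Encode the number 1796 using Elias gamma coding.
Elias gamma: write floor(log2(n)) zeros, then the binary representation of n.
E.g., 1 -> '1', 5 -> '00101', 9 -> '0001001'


num_bits = floor(log2(1796)) + 1 = 11
leading_zeros = num_bits - 1 = 10
binary(1796) = 11100000100

Elias gamma(1796) = '0000000000' + '11100000100' = 000000000011100000100 (21 bits)


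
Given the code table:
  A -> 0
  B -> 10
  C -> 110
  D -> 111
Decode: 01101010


Decoding:
0 -> A
110 -> C
10 -> B
10 -> B


Result: ACBB


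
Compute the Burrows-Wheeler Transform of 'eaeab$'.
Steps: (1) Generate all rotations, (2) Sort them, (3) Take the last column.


Rotations (sorted):
  0: $eaeab -> last char: b
  1: ab$eae -> last char: e
  2: aeab$e -> last char: e
  3: b$eaea -> last char: a
  4: eab$ea -> last char: a
  5: eaeab$ -> last char: $


BWT = beeaa$


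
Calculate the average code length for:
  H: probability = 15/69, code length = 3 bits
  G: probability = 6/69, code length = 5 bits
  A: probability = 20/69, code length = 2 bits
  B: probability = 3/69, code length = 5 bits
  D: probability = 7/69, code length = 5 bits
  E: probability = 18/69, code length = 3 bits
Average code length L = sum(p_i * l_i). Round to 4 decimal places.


Weighted contributions p_i * l_i:
  H: (15/69) * 3 = 45/69
  G: (6/69) * 5 = 30/69
  A: (20/69) * 2 = 40/69
  B: (3/69) * 5 = 15/69
  D: (7/69) * 5 = 35/69
  E: (18/69) * 3 = 54/69
Sum = (45 + 30 + 40 + 15 + 35 + 54)/69 = 219/69

L = 219/69 = 3.1739 bits/symbol


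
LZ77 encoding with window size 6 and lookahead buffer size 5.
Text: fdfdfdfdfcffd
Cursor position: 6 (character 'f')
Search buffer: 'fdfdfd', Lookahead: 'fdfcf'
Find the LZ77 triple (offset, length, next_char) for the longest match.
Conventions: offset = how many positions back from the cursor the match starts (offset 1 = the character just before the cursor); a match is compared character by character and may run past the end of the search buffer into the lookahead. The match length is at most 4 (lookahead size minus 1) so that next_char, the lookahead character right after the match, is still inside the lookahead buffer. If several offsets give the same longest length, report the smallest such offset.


Try each offset into the search buffer:
  offset=1 (pos 5, char 'd'): match length 0
  offset=2 (pos 4, char 'f'): match length 3
  offset=3 (pos 3, char 'd'): match length 0
  offset=4 (pos 2, char 'f'): match length 3
  offset=5 (pos 1, char 'd'): match length 0
  offset=6 (pos 0, char 'f'): match length 3
Longest match has length 3, found at offsets 2, 4, 6; take the smallest, offset 2.
next_char = character at position 6 + 3 = 9 -> 'c'

Best match: offset=2, length=3 (matching 'fdf' starting at position 4)
LZ77 triple: (2, 3, 'c')


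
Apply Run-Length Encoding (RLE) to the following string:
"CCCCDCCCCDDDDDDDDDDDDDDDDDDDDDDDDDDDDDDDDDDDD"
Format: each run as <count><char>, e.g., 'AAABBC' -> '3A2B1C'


Scanning runs left to right:
  i=0: run of 'C' x 4 -> '4C'
  i=4: run of 'D' x 1 -> '1D'
  i=5: run of 'C' x 4 -> '4C'
  i=9: run of 'D' x 36 -> '36D'

RLE = 4C1D4C36D


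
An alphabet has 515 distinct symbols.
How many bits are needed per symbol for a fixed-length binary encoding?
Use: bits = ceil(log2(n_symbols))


log2(515) = 9.0084
Bracket: 2^9 = 512 < 515 <= 2^10 = 1024
So ceil(log2(515)) = 10

bits = ceil(log2(515)) = ceil(9.0084) = 10 bits


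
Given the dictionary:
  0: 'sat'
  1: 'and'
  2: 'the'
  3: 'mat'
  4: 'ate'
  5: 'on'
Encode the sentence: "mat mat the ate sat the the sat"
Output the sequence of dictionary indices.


Look up each word in the dictionary:
  'mat' -> 3
  'mat' -> 3
  'the' -> 2
  'ate' -> 4
  'sat' -> 0
  'the' -> 2
  'the' -> 2
  'sat' -> 0

Encoded: [3, 3, 2, 4, 0, 2, 2, 0]


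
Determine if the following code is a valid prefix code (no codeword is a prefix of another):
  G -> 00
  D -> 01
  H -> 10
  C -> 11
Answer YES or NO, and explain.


Checking each pair (does one codeword prefix another?):
  G='00' vs D='01': no prefix
  G='00' vs H='10': no prefix
  G='00' vs C='11': no prefix
  D='01' vs G='00': no prefix
  D='01' vs H='10': no prefix
  D='01' vs C='11': no prefix
  H='10' vs G='00': no prefix
  H='10' vs D='01': no prefix
  H='10' vs C='11': no prefix
  C='11' vs G='00': no prefix
  C='11' vs D='01': no prefix
  C='11' vs H='10': no prefix
No violation found over all pairs.

YES -- this is a valid prefix code. No codeword is a prefix of any other codeword.


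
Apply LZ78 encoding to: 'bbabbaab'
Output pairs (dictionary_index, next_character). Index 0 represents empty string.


LZ78 encoding steps:
Dictionary: {0: ''}
Step 1: w='' (idx 0), next='b' -> output (0, 'b'), add 'b' as idx 1
Step 2: w='b' (idx 1), next='a' -> output (1, 'a'), add 'ba' as idx 2
Step 3: w='b' (idx 1), next='b' -> output (1, 'b'), add 'bb' as idx 3
Step 4: w='' (idx 0), next='a' -> output (0, 'a'), add 'a' as idx 4
Step 5: w='a' (idx 4), next='b' -> output (4, 'b'), add 'ab' as idx 5


Encoded: [(0, 'b'), (1, 'a'), (1, 'b'), (0, 'a'), (4, 'b')]


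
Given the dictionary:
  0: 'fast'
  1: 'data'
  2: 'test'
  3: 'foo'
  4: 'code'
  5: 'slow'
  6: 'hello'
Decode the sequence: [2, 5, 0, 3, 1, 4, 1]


Look up each index in the dictionary:
  2 -> 'test'
  5 -> 'slow'
  0 -> 'fast'
  3 -> 'foo'
  1 -> 'data'
  4 -> 'code'
  1 -> 'data'

Decoded: "test slow fast foo data code data"


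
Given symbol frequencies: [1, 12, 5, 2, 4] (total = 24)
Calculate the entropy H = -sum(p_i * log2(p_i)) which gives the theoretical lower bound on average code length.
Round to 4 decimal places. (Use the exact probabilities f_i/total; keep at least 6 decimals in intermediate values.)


Per-symbol terms -p_i * log2(p_i) with p_i = f_i/24:
  p = 1/24 = 0.041667: log2(p) = -4.584963, -p*log2(p) = 0.191040
  p = 12/24 = 0.500000: log2(p) = -1.000000, -p*log2(p) = 0.500000
  p = 5/24 = 0.208333: log2(p) = -2.263034, -p*log2(p) = 0.471466
  p = 2/24 = 0.083333: log2(p) = -3.584963, -p*log2(p) = 0.298747
  p = 4/24 = 0.166667: log2(p) = -2.584963, -p*log2(p) = 0.430827
H = 0.191040 + 0.500000 + 0.471466 + 0.298747 + 0.430827 = 1.892080

H = 1.8921 bits/symbol


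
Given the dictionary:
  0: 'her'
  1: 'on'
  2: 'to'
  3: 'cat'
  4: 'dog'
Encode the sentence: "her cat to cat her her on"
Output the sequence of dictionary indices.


Look up each word in the dictionary:
  'her' -> 0
  'cat' -> 3
  'to' -> 2
  'cat' -> 3
  'her' -> 0
  'her' -> 0
  'on' -> 1

Encoded: [0, 3, 2, 3, 0, 0, 1]


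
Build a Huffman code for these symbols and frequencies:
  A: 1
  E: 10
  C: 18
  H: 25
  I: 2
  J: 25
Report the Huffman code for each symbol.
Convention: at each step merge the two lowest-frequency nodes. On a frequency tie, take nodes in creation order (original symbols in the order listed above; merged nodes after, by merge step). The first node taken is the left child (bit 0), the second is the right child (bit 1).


Huffman tree construction:
Step 1: Merge A(1) + I(2) = 3
Step 2: Merge (A+I)(3) + E(10) = 13
Step 3: Merge ((A+I)+E)(13) + C(18) = 31
Step 4: Merge H(25) + J(25) = 50
Step 5: Merge (((A+I)+E)+C)(31) + (H+J)(50) = 81
Read each symbol's code off the tree from the root (left child = 0, right child = 1).

Codes:
  A: 0000 (length 4)
  E: 001 (length 3)
  C: 01 (length 2)
  H: 10 (length 2)
  I: 0001 (length 4)
  J: 11 (length 2)
Average code length: 178/81 = 2.1975 bits/symbol


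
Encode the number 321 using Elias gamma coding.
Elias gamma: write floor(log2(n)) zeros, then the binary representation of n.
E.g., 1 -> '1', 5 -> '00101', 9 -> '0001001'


num_bits = floor(log2(321)) + 1 = 9
leading_zeros = num_bits - 1 = 8
binary(321) = 101000001

Elias gamma(321) = '00000000' + '101000001' = 00000000101000001 (17 bits)


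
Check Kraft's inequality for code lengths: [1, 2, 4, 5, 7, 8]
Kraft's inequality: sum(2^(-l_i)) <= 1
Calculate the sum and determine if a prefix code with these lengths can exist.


Sum = 2^(-1) + 2^(-2) + 2^(-4) + 2^(-5) + 2^(-7) + 2^(-8)
    = 0.5 + 0.25 + 0.0625 + 0.03125 + 0.0078125 + 0.00390625
    = 219/256 = 0.85546875
Since 0.85546875 <= 1, Kraft's inequality IS satisfied.
A prefix code with these lengths CAN exist.

Kraft sum = 0.85546875. Satisfied.


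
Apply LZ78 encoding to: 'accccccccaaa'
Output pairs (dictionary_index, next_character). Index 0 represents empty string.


LZ78 encoding steps:
Dictionary: {0: ''}
Step 1: w='' (idx 0), next='a' -> output (0, 'a'), add 'a' as idx 1
Step 2: w='' (idx 0), next='c' -> output (0, 'c'), add 'c' as idx 2
Step 3: w='c' (idx 2), next='c' -> output (2, 'c'), add 'cc' as idx 3
Step 4: w='cc' (idx 3), next='c' -> output (3, 'c'), add 'ccc' as idx 4
Step 5: w='cc' (idx 3), next='a' -> output (3, 'a'), add 'cca' as idx 5
Step 6: w='a' (idx 1), next='a' -> output (1, 'a'), add 'aa' as idx 6


Encoded: [(0, 'a'), (0, 'c'), (2, 'c'), (3, 'c'), (3, 'a'), (1, 'a')]


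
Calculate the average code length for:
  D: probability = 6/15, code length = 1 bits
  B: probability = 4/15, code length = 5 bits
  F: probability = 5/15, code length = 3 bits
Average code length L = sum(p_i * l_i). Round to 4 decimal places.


Weighted contributions p_i * l_i:
  D: (6/15) * 1 = 6/15
  B: (4/15) * 5 = 20/15
  F: (5/15) * 3 = 15/15
Sum = (6 + 20 + 15)/15 = 41/15

L = 41/15 = 2.7333 bits/symbol


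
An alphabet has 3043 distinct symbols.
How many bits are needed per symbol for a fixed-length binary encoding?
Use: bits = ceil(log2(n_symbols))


log2(3043) = 11.5713
Bracket: 2^11 = 2048 < 3043 <= 2^12 = 4096
So ceil(log2(3043)) = 12

bits = ceil(log2(3043)) = ceil(11.5713) = 12 bits


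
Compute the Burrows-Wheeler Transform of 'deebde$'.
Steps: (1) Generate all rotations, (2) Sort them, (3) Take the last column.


Rotations (sorted):
  0: $deebde -> last char: e
  1: bde$dee -> last char: e
  2: de$deeb -> last char: b
  3: deebde$ -> last char: $
  4: e$deebd -> last char: d
  5: ebde$de -> last char: e
  6: eebde$d -> last char: d


BWT = eeb$ded


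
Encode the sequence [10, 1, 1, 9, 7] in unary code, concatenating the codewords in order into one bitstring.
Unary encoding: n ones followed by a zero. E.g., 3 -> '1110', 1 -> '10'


Encode each number as n ones followed by a terminating 0:
  10 -> 11111111110 (11 bits)
  1 -> 10 (2 bits)
  1 -> 10 (2 bits)
  9 -> 1111111110 (10 bits)
  7 -> 11111110 (8 bits)
Total length = 11 + 2 + 2 + 10 + 8 = 33 bits.

Unary([10, 1, 1, 9, 7]) = 111111111101010111111111011111110 (33 bits)


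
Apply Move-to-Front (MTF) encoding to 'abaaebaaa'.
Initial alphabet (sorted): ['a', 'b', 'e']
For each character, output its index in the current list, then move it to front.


MTF encoding:
'a': index 0 in ['a', 'b', 'e'] -> ['a', 'b', 'e']
'b': index 1 in ['a', 'b', 'e'] -> ['b', 'a', 'e']
'a': index 1 in ['b', 'a', 'e'] -> ['a', 'b', 'e']
'a': index 0 in ['a', 'b', 'e'] -> ['a', 'b', 'e']
'e': index 2 in ['a', 'b', 'e'] -> ['e', 'a', 'b']
'b': index 2 in ['e', 'a', 'b'] -> ['b', 'e', 'a']
'a': index 2 in ['b', 'e', 'a'] -> ['a', 'b', 'e']
'a': index 0 in ['a', 'b', 'e'] -> ['a', 'b', 'e']
'a': index 0 in ['a', 'b', 'e'] -> ['a', 'b', 'e']


Output: [0, 1, 1, 0, 2, 2, 2, 0, 0]


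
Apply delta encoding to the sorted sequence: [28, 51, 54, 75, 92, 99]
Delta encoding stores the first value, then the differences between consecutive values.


First value: 28
Deltas:
  51 - 28 = 23
  54 - 51 = 3
  75 - 54 = 21
  92 - 75 = 17
  99 - 92 = 7


Delta encoded: [28, 23, 3, 21, 17, 7]


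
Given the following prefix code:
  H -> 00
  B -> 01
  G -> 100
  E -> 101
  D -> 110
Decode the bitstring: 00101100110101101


Decoding step by step:
Bits 00 -> H
Bits 101 -> E
Bits 100 -> G
Bits 110 -> D
Bits 101 -> E
Bits 101 -> E


Decoded message: HEGDEE


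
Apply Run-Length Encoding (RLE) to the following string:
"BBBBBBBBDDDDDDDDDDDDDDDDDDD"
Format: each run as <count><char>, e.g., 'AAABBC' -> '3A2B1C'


Scanning runs left to right:
  i=0: run of 'B' x 8 -> '8B'
  i=8: run of 'D' x 19 -> '19D'

RLE = 8B19D


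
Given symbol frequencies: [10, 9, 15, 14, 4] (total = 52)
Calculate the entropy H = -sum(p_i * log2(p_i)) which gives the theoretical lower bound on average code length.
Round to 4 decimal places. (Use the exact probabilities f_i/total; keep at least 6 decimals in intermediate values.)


Per-symbol terms -p_i * log2(p_i) with p_i = f_i/52:
  p = 10/52 = 0.192308: log2(p) = -2.378512, -p*log2(p) = 0.457406
  p = 9/52 = 0.173077: log2(p) = -2.530515, -p*log2(p) = 0.437974
  p = 15/52 = 0.288462: log2(p) = -1.793549, -p*log2(p) = 0.517370
  p = 14/52 = 0.269231: log2(p) = -1.893085, -p*log2(p) = 0.509677
  p = 4/52 = 0.076923: log2(p) = -3.700440, -p*log2(p) = 0.284649
H = 0.457406 + 0.437974 + 0.517370 + 0.509677 + 0.284649 = 2.207076

H = 2.2071 bits/symbol


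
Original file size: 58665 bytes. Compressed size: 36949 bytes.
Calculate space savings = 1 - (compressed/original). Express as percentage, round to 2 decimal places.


ratio = compressed/original = 36949/58665 = 0.62983
savings = 1 - ratio = 1 - 0.62983 = 0.37017
as a percentage: 0.37017 * 100 = 37.02%

Space savings = 1 - 36949/58665 = 37.02%


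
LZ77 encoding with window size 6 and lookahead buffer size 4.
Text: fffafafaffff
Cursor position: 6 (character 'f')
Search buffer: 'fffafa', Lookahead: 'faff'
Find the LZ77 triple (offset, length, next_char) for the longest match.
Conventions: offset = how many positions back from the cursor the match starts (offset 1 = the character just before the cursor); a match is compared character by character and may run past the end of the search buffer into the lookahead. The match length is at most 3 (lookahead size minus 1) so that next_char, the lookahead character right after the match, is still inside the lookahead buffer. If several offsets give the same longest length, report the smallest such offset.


Try each offset into the search buffer:
  offset=1 (pos 5, char 'a'): match length 0
  offset=2 (pos 4, char 'f'): match length 3
  offset=3 (pos 3, char 'a'): match length 0
  offset=4 (pos 2, char 'f'): match length 3
  offset=5 (pos 1, char 'f'): match length 1
  offset=6 (pos 0, char 'f'): match length 1
Longest match has length 3, found at offsets 2, 4; take the smallest, offset 2.
next_char = character at position 6 + 3 = 9 -> 'f'

Best match: offset=2, length=3 (matching 'faf' starting at position 4)
LZ77 triple: (2, 3, 'f')


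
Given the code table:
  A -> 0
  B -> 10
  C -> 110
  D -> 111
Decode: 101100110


Decoding:
10 -> B
110 -> C
0 -> A
110 -> C


Result: BCAC


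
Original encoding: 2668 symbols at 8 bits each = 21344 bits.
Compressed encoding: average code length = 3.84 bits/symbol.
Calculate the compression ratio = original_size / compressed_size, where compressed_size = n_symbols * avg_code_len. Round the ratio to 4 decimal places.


original_size = n_symbols * orig_bits = 2668 * 8 = 21344 bits
compressed_size = n_symbols * avg_code_len = 2668 * 3.84 = 10245.12 bits
ratio = original_size / compressed_size = 21344 / 10245.12 = 2.0833

Compression ratio = 2.0833


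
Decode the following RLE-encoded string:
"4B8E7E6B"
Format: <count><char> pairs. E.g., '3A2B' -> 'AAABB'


Expanding each <count><char> pair:
  4B -> 'BBBB'
  8E -> 'EEEEEEEE'
  7E -> 'EEEEEEE'
  6B -> 'BBBBBB'

Decoded = BBBBEEEEEEEEEEEEEEEBBBBBB


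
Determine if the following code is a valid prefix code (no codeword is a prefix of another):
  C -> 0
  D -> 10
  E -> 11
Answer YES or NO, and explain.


Checking each pair (does one codeword prefix another?):
  C='0' vs D='10': no prefix
  C='0' vs E='11': no prefix
  D='10' vs C='0': no prefix
  D='10' vs E='11': no prefix
  E='11' vs C='0': no prefix
  E='11' vs D='10': no prefix
No violation found over all pairs.

YES -- this is a valid prefix code. No codeword is a prefix of any other codeword.


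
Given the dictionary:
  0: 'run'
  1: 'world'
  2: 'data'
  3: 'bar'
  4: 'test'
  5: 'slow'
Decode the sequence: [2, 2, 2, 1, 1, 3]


Look up each index in the dictionary:
  2 -> 'data'
  2 -> 'data'
  2 -> 'data'
  1 -> 'world'
  1 -> 'world'
  3 -> 'bar'

Decoded: "data data data world world bar"


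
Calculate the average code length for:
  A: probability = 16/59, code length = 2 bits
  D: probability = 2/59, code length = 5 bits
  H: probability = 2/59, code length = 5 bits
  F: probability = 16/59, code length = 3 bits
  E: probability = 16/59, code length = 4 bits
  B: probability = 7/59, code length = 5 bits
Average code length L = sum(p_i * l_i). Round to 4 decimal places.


Weighted contributions p_i * l_i:
  A: (16/59) * 2 = 32/59
  D: (2/59) * 5 = 10/59
  H: (2/59) * 5 = 10/59
  F: (16/59) * 3 = 48/59
  E: (16/59) * 4 = 64/59
  B: (7/59) * 5 = 35/59
Sum = (32 + 10 + 10 + 48 + 64 + 35)/59 = 199/59

L = 199/59 = 3.3729 bits/symbol


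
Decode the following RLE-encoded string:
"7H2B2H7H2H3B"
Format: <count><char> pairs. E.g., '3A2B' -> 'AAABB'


Expanding each <count><char> pair:
  7H -> 'HHHHHHH'
  2B -> 'BB'
  2H -> 'HH'
  7H -> 'HHHHHHH'
  2H -> 'HH'
  3B -> 'BBB'

Decoded = HHHHHHHBBHHHHHHHHHHHBBB


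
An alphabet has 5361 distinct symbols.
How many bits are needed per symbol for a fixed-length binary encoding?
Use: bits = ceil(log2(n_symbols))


log2(5361) = 12.3883
Bracket: 2^12 = 4096 < 5361 <= 2^13 = 8192
So ceil(log2(5361)) = 13

bits = ceil(log2(5361)) = ceil(12.3883) = 13 bits


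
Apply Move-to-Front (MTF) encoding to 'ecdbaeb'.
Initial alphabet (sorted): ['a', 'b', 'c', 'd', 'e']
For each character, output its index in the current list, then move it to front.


MTF encoding:
'e': index 4 in ['a', 'b', 'c', 'd', 'e'] -> ['e', 'a', 'b', 'c', 'd']
'c': index 3 in ['e', 'a', 'b', 'c', 'd'] -> ['c', 'e', 'a', 'b', 'd']
'd': index 4 in ['c', 'e', 'a', 'b', 'd'] -> ['d', 'c', 'e', 'a', 'b']
'b': index 4 in ['d', 'c', 'e', 'a', 'b'] -> ['b', 'd', 'c', 'e', 'a']
'a': index 4 in ['b', 'd', 'c', 'e', 'a'] -> ['a', 'b', 'd', 'c', 'e']
'e': index 4 in ['a', 'b', 'd', 'c', 'e'] -> ['e', 'a', 'b', 'd', 'c']
'b': index 2 in ['e', 'a', 'b', 'd', 'c'] -> ['b', 'e', 'a', 'd', 'c']


Output: [4, 3, 4, 4, 4, 4, 2]


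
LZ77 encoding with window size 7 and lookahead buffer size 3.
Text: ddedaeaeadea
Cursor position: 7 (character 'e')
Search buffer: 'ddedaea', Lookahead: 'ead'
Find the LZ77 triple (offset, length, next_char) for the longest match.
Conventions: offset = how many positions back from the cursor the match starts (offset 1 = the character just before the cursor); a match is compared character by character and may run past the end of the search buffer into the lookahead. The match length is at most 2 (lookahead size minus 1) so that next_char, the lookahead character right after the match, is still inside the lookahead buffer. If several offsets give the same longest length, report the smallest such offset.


Try each offset into the search buffer:
  offset=1 (pos 6, char 'a'): match length 0
  offset=2 (pos 5, char 'e'): match length 2
  offset=3 (pos 4, char 'a'): match length 0
  offset=4 (pos 3, char 'd'): match length 0
  offset=5 (pos 2, char 'e'): match length 1
  offset=6 (pos 1, char 'd'): match length 0
  offset=7 (pos 0, char 'd'): match length 0
Longest match has length 2 at offset 2.
next_char = character at position 7 + 2 = 9 -> 'd'

Best match: offset=2, length=2 (matching 'ea' starting at position 5)
LZ77 triple: (2, 2, 'd')


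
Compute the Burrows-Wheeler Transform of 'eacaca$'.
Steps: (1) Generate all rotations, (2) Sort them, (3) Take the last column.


Rotations (sorted):
  0: $eacaca -> last char: a
  1: a$eacac -> last char: c
  2: aca$eac -> last char: c
  3: acaca$e -> last char: e
  4: ca$eaca -> last char: a
  5: caca$ea -> last char: a
  6: eacaca$ -> last char: $


BWT = acceaa$


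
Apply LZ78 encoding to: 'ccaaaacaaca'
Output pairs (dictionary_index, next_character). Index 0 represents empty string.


LZ78 encoding steps:
Dictionary: {0: ''}
Step 1: w='' (idx 0), next='c' -> output (0, 'c'), add 'c' as idx 1
Step 2: w='c' (idx 1), next='a' -> output (1, 'a'), add 'ca' as idx 2
Step 3: w='' (idx 0), next='a' -> output (0, 'a'), add 'a' as idx 3
Step 4: w='a' (idx 3), next='a' -> output (3, 'a'), add 'aa' as idx 4
Step 5: w='ca' (idx 2), next='a' -> output (2, 'a'), add 'caa' as idx 5
Step 6: w='ca' (idx 2), end of input -> output (2, '')


Encoded: [(0, 'c'), (1, 'a'), (0, 'a'), (3, 'a'), (2, 'a'), (2, '')]


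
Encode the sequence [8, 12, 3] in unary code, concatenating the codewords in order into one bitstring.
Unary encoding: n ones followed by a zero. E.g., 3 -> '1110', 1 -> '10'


Encode each number as n ones followed by a terminating 0:
  8 -> 111111110 (9 bits)
  12 -> 1111111111110 (13 bits)
  3 -> 1110 (4 bits)
Total length = 9 + 13 + 4 = 26 bits.

Unary([8, 12, 3]) = 11111111011111111111101110 (26 bits)


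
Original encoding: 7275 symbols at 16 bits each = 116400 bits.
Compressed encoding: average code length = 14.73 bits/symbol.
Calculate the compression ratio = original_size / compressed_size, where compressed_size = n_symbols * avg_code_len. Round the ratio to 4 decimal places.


original_size = n_symbols * orig_bits = 7275 * 16 = 116400 bits
compressed_size = n_symbols * avg_code_len = 7275 * 14.73 = 107160.75 bits
ratio = original_size / compressed_size = 116400 / 107160.75 = 1.0862

Compression ratio = 1.0862


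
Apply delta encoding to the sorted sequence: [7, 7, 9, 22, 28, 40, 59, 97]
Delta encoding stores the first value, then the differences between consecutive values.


First value: 7
Deltas:
  7 - 7 = 0
  9 - 7 = 2
  22 - 9 = 13
  28 - 22 = 6
  40 - 28 = 12
  59 - 40 = 19
  97 - 59 = 38


Delta encoded: [7, 0, 2, 13, 6, 12, 19, 38]


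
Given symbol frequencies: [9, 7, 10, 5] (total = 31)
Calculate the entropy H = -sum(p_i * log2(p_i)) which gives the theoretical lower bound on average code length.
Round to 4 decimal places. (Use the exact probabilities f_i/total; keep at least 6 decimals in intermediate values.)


Per-symbol terms -p_i * log2(p_i) with p_i = f_i/31:
  p = 9/31 = 0.290323: log2(p) = -1.784271, -p*log2(p) = 0.518014
  p = 7/31 = 0.225806: log2(p) = -2.146841, -p*log2(p) = 0.484771
  p = 10/31 = 0.322581: log2(p) = -1.632268, -p*log2(p) = 0.526538
  p = 5/31 = 0.161290: log2(p) = -2.632268, -p*log2(p) = 0.424559
H = 0.518014 + 0.484771 + 0.526538 + 0.424559 = 1.953882

H = 1.9539 bits/symbol


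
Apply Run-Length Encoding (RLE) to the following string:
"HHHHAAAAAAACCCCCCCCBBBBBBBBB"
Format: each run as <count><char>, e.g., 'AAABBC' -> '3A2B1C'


Scanning runs left to right:
  i=0: run of 'H' x 4 -> '4H'
  i=4: run of 'A' x 7 -> '7A'
  i=11: run of 'C' x 8 -> '8C'
  i=19: run of 'B' x 9 -> '9B'

RLE = 4H7A8C9B


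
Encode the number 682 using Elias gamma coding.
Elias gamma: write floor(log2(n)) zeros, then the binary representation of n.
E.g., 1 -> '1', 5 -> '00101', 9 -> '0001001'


num_bits = floor(log2(682)) + 1 = 10
leading_zeros = num_bits - 1 = 9
binary(682) = 1010101010

Elias gamma(682) = '000000000' + '1010101010' = 0000000001010101010 (19 bits)


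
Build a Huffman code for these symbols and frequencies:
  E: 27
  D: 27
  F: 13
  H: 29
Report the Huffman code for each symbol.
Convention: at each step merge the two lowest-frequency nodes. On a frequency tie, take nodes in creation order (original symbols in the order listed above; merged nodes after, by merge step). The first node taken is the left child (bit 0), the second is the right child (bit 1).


Huffman tree construction:
Step 1: Merge F(13) + E(27) = 40
Step 2: Merge D(27) + H(29) = 56
Step 3: Merge (F+E)(40) + (D+H)(56) = 96
Read each symbol's code off the tree from the root (left child = 0, right child = 1).

Codes:
  E: 01 (length 2)
  D: 10 (length 2)
  F: 00 (length 2)
  H: 11 (length 2)
Average code length: 192/96 = 2.0000 bits/symbol


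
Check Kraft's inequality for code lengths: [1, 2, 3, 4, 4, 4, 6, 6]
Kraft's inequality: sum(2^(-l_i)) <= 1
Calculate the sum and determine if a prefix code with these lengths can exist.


Sum = 2^(-1) + 2^(-2) + 2^(-3) + 2^(-4) + 2^(-4) + 2^(-4) + 2^(-6) + 2^(-6)
    = 0.5 + 0.25 + 0.125 + 0.0625 + 0.0625 + 0.0625 + 0.015625 + 0.015625
    = 70/64 = 1.09375
Since 1.09375 > 1, Kraft's inequality is NOT satisfied.
A prefix code with these lengths CANNOT exist.

Kraft sum = 1.09375. Not satisfied.


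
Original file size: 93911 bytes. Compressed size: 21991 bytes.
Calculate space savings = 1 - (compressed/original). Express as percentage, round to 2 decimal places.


ratio = compressed/original = 21991/93911 = 0.234169
savings = 1 - ratio = 1 - 0.234169 = 0.765831
as a percentage: 0.765831 * 100 = 76.58%

Space savings = 1 - 21991/93911 = 76.58%


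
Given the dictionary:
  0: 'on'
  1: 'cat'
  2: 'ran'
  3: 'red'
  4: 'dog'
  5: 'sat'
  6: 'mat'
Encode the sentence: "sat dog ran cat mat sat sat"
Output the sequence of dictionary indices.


Look up each word in the dictionary:
  'sat' -> 5
  'dog' -> 4
  'ran' -> 2
  'cat' -> 1
  'mat' -> 6
  'sat' -> 5
  'sat' -> 5

Encoded: [5, 4, 2, 1, 6, 5, 5]


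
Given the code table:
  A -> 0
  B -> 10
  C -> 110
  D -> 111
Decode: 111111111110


Decoding:
111 -> D
111 -> D
111 -> D
110 -> C


Result: DDDC


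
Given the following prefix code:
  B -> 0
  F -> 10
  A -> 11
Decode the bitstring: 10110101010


Decoding step by step:
Bits 10 -> F
Bits 11 -> A
Bits 0 -> B
Bits 10 -> F
Bits 10 -> F
Bits 10 -> F


Decoded message: FABFFF


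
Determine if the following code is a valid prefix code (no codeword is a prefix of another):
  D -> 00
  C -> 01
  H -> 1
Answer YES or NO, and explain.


Checking each pair (does one codeword prefix another?):
  D='00' vs C='01': no prefix
  D='00' vs H='1': no prefix
  C='01' vs D='00': no prefix
  C='01' vs H='1': no prefix
  H='1' vs D='00': no prefix
  H='1' vs C='01': no prefix
No violation found over all pairs.

YES -- this is a valid prefix code. No codeword is a prefix of any other codeword.


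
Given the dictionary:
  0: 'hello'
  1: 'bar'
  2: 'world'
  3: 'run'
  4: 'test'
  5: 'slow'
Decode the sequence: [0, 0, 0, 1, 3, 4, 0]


Look up each index in the dictionary:
  0 -> 'hello'
  0 -> 'hello'
  0 -> 'hello'
  1 -> 'bar'
  3 -> 'run'
  4 -> 'test'
  0 -> 'hello'

Decoded: "hello hello hello bar run test hello"


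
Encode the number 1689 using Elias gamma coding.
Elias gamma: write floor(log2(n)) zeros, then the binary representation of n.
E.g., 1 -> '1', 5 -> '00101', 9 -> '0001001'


num_bits = floor(log2(1689)) + 1 = 11
leading_zeros = num_bits - 1 = 10
binary(1689) = 11010011001

Elias gamma(1689) = '0000000000' + '11010011001' = 000000000011010011001 (21 bits)


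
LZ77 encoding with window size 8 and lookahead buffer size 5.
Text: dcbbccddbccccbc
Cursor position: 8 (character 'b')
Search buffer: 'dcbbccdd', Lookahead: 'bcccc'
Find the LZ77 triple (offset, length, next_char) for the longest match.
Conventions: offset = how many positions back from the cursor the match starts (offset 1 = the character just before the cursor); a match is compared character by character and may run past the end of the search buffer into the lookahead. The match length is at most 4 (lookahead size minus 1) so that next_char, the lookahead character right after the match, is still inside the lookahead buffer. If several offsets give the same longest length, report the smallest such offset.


Try each offset into the search buffer:
  offset=1 (pos 7, char 'd'): match length 0
  offset=2 (pos 6, char 'd'): match length 0
  offset=3 (pos 5, char 'c'): match length 0
  offset=4 (pos 4, char 'c'): match length 0
  offset=5 (pos 3, char 'b'): match length 3
  offset=6 (pos 2, char 'b'): match length 1
  offset=7 (pos 1, char 'c'): match length 0
  offset=8 (pos 0, char 'd'): match length 0
Longest match has length 3 at offset 5.
next_char = character at position 8 + 3 = 11 -> 'c'

Best match: offset=5, length=3 (matching 'bcc' starting at position 3)
LZ77 triple: (5, 3, 'c')


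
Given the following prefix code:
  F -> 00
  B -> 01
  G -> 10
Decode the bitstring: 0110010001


Decoding step by step:
Bits 01 -> B
Bits 10 -> G
Bits 01 -> B
Bits 00 -> F
Bits 01 -> B


Decoded message: BGBFB


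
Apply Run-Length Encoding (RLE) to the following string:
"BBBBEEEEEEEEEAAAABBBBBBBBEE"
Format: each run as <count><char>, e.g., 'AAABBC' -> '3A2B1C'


Scanning runs left to right:
  i=0: run of 'B' x 4 -> '4B'
  i=4: run of 'E' x 9 -> '9E'
  i=13: run of 'A' x 4 -> '4A'
  i=17: run of 'B' x 8 -> '8B'
  i=25: run of 'E' x 2 -> '2E'

RLE = 4B9E4A8B2E


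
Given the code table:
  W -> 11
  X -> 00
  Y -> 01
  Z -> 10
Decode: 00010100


Decoding:
00 -> X
01 -> Y
01 -> Y
00 -> X


Result: XYYX


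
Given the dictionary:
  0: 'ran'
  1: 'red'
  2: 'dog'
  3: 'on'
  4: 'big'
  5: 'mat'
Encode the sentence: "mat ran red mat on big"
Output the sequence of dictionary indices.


Look up each word in the dictionary:
  'mat' -> 5
  'ran' -> 0
  'red' -> 1
  'mat' -> 5
  'on' -> 3
  'big' -> 4

Encoded: [5, 0, 1, 5, 3, 4]


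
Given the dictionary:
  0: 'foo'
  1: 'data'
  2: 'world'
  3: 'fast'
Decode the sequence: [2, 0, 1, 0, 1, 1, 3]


Look up each index in the dictionary:
  2 -> 'world'
  0 -> 'foo'
  1 -> 'data'
  0 -> 'foo'
  1 -> 'data'
  1 -> 'data'
  3 -> 'fast'

Decoded: "world foo data foo data data fast"


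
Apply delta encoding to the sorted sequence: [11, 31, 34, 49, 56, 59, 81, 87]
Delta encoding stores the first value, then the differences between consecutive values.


First value: 11
Deltas:
  31 - 11 = 20
  34 - 31 = 3
  49 - 34 = 15
  56 - 49 = 7
  59 - 56 = 3
  81 - 59 = 22
  87 - 81 = 6


Delta encoded: [11, 20, 3, 15, 7, 3, 22, 6]


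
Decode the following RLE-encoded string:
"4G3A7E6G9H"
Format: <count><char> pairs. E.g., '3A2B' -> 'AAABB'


Expanding each <count><char> pair:
  4G -> 'GGGG'
  3A -> 'AAA'
  7E -> 'EEEEEEE'
  6G -> 'GGGGGG'
  9H -> 'HHHHHHHHH'

Decoded = GGGGAAAEEEEEEEGGGGGGHHHHHHHHH


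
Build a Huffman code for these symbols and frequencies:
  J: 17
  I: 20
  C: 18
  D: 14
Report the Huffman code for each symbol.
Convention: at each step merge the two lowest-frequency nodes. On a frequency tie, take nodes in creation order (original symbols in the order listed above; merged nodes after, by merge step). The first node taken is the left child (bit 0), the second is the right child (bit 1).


Huffman tree construction:
Step 1: Merge D(14) + J(17) = 31
Step 2: Merge C(18) + I(20) = 38
Step 3: Merge (D+J)(31) + (C+I)(38) = 69
Read each symbol's code off the tree from the root (left child = 0, right child = 1).

Codes:
  J: 01 (length 2)
  I: 11 (length 2)
  C: 10 (length 2)
  D: 00 (length 2)
Average code length: 138/69 = 2.0000 bits/symbol


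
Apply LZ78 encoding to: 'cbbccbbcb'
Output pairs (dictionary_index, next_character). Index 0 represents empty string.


LZ78 encoding steps:
Dictionary: {0: ''}
Step 1: w='' (idx 0), next='c' -> output (0, 'c'), add 'c' as idx 1
Step 2: w='' (idx 0), next='b' -> output (0, 'b'), add 'b' as idx 2
Step 3: w='b' (idx 2), next='c' -> output (2, 'c'), add 'bc' as idx 3
Step 4: w='c' (idx 1), next='b' -> output (1, 'b'), add 'cb' as idx 4
Step 5: w='bc' (idx 3), next='b' -> output (3, 'b'), add 'bcb' as idx 5


Encoded: [(0, 'c'), (0, 'b'), (2, 'c'), (1, 'b'), (3, 'b')]


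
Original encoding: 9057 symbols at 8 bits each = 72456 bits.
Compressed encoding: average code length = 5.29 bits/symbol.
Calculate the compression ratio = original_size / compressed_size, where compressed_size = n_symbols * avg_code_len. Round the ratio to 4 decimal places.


original_size = n_symbols * orig_bits = 9057 * 8 = 72456 bits
compressed_size = n_symbols * avg_code_len = 9057 * 5.29 = 47911.53 bits
ratio = original_size / compressed_size = 72456 / 47911.53 = 1.5123

Compression ratio = 1.5123


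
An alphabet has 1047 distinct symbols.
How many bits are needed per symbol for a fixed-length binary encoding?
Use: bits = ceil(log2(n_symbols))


log2(1047) = 10.032
Bracket: 2^10 = 1024 < 1047 <= 2^11 = 2048
So ceil(log2(1047)) = 11

bits = ceil(log2(1047)) = ceil(10.032) = 11 bits


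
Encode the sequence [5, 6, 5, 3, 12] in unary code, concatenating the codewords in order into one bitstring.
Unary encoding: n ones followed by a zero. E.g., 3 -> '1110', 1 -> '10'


Encode each number as n ones followed by a terminating 0:
  5 -> 111110 (6 bits)
  6 -> 1111110 (7 bits)
  5 -> 111110 (6 bits)
  3 -> 1110 (4 bits)
  12 -> 1111111111110 (13 bits)
Total length = 6 + 7 + 6 + 4 + 13 = 36 bits.

Unary([5, 6, 5, 3, 12]) = 111110111111011111011101111111111110 (36 bits)


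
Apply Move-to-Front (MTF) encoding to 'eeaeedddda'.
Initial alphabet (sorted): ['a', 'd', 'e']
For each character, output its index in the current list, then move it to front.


MTF encoding:
'e': index 2 in ['a', 'd', 'e'] -> ['e', 'a', 'd']
'e': index 0 in ['e', 'a', 'd'] -> ['e', 'a', 'd']
'a': index 1 in ['e', 'a', 'd'] -> ['a', 'e', 'd']
'e': index 1 in ['a', 'e', 'd'] -> ['e', 'a', 'd']
'e': index 0 in ['e', 'a', 'd'] -> ['e', 'a', 'd']
'd': index 2 in ['e', 'a', 'd'] -> ['d', 'e', 'a']
'd': index 0 in ['d', 'e', 'a'] -> ['d', 'e', 'a']
'd': index 0 in ['d', 'e', 'a'] -> ['d', 'e', 'a']
'd': index 0 in ['d', 'e', 'a'] -> ['d', 'e', 'a']
'a': index 2 in ['d', 'e', 'a'] -> ['a', 'd', 'e']


Output: [2, 0, 1, 1, 0, 2, 0, 0, 0, 2]


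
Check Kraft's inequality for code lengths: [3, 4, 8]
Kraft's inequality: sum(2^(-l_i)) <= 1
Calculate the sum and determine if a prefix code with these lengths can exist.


Sum = 2^(-3) + 2^(-4) + 2^(-8)
    = 0.125 + 0.0625 + 0.00390625
    = 49/256 = 0.19140625
Since 0.19140625 <= 1, Kraft's inequality IS satisfied.
A prefix code with these lengths CAN exist.

Kraft sum = 0.19140625. Satisfied.


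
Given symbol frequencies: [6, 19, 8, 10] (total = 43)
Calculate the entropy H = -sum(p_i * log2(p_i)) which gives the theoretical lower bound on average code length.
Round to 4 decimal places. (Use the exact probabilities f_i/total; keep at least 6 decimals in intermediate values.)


Per-symbol terms -p_i * log2(p_i) with p_i = f_i/43:
  p = 6/43 = 0.139535: log2(p) = -2.841302, -p*log2(p) = 0.396461
  p = 19/43 = 0.441860: log2(p) = -1.178337, -p*log2(p) = 0.520661
  p = 8/43 = 0.186047: log2(p) = -2.426265, -p*log2(p) = 0.451398
  p = 10/43 = 0.232558: log2(p) = -2.104337, -p*log2(p) = 0.489381
H = 0.396461 + 0.520661 + 0.451398 + 0.489381 = 1.857901

H = 1.8579 bits/symbol


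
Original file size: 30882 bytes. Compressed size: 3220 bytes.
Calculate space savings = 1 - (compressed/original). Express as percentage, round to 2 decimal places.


ratio = compressed/original = 3220/30882 = 0.104268
savings = 1 - ratio = 1 - 0.104268 = 0.895732
as a percentage: 0.895732 * 100 = 89.57%

Space savings = 1 - 3220/30882 = 89.57%


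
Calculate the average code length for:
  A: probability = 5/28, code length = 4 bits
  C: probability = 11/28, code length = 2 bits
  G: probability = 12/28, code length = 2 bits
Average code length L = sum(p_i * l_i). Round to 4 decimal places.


Weighted contributions p_i * l_i:
  A: (5/28) * 4 = 20/28
  C: (11/28) * 2 = 22/28
  G: (12/28) * 2 = 24/28
Sum = (20 + 22 + 24)/28 = 66/28

L = 66/28 = 2.3571 bits/symbol


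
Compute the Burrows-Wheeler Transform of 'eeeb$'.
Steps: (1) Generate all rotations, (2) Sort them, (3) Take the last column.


Rotations (sorted):
  0: $eeeb -> last char: b
  1: b$eee -> last char: e
  2: eb$ee -> last char: e
  3: eeb$e -> last char: e
  4: eeeb$ -> last char: $


BWT = beee$


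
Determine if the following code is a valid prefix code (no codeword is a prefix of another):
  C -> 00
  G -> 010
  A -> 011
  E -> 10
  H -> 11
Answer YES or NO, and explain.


Checking each pair (does one codeword prefix another?):
  C='00' vs G='010': no prefix
  C='00' vs A='011': no prefix
  C='00' vs E='10': no prefix
  C='00' vs H='11': no prefix
  G='010' vs C='00': no prefix
  G='010' vs A='011': no prefix
  G='010' vs E='10': no prefix
  G='010' vs H='11': no prefix
  A='011' vs C='00': no prefix
  A='011' vs G='010': no prefix
  A='011' vs E='10': no prefix
  A='011' vs H='11': no prefix
  E='10' vs C='00': no prefix
  E='10' vs G='010': no prefix
  E='10' vs A='011': no prefix
  E='10' vs H='11': no prefix
  H='11' vs C='00': no prefix
  H='11' vs G='010': no prefix
  H='11' vs A='011': no prefix
  H='11' vs E='10': no prefix
No violation found over all pairs.

YES -- this is a valid prefix code. No codeword is a prefix of any other codeword.
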